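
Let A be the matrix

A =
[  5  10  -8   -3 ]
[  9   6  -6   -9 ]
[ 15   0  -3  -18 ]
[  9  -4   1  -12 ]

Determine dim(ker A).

Row reduce to echelon form.
R2 ← R2 − (9/5)·R1: [0, -12, 42/5, -18/5]
R3 ← R3 − (3)·R1: [0, -30, 21, -9]
R4 ← R4 − (9/5)·R1: [0, -22, 77/5, -33/5]
R3 ← R3 − (5/2)·R2: [0, 0, 0, 0]
R4 ← R4 − (11/6)·R2: [0, 0, 0, 0]
2 nonzero rows, so rank(A) = 2.
A has 4 columns; by rank–nullity, nullity = 4 − 2 = 2.

2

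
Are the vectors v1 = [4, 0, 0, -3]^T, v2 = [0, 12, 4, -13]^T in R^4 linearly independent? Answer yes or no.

yes

Form the matrix with these vectors as rows and row reduce.
2 nonzero rows, so the 2 vectors span a space of dimension 2.
Since 2 = 2, the vectors are linearly independent.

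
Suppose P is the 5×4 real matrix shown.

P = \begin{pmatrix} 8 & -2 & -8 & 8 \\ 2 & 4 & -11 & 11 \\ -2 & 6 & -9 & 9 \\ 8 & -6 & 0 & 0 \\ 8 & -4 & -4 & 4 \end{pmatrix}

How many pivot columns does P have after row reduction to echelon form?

2

Row reduce to echelon form.
R2 ← R2 − (1/4)·R1: [0, 9/2, -9, 9]
R3 ← R3 + (1/4)·R1: [0, 11/2, -11, 11]
R4 ← R4 − R1: [0, -4, 8, -8]
R5 ← R5 − R1: [0, -2, 4, -4]
R3 ← R3 − (11/9)·R2: [0, 0, 0, 0]
R4 ← R4 + (8/9)·R2: [0, 0, 0, 0]
R5 ← R5 + (4/9)·R2: [0, 0, 0, 0]
Echelon form has 2 nonzero rows, so rank(P) = 2.
Each nonzero row contributes one pivot column: 2 pivot columns.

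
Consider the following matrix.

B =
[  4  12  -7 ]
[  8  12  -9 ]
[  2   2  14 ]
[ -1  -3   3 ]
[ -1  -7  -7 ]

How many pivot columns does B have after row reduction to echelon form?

Row reduce to echelon form.
R2 ← R2 − (2)·R1: [0, -12, 5]
R3 ← R3 − (1/2)·R1: [0, -4, 35/2]
R4 ← R4 + (1/4)·R1: [0, 0, 5/4]
R5 ← R5 + (1/4)·R1: [0, -4, -35/4]
R3 ← R3 − (1/3)·R2: [0, 0, 95/6]
R5 ← R5 − (1/3)·R2: [0, 0, -125/12]
R4 ← R4 − (3/38)·R3: [0, 0, 0]
R5 ← R5 + (25/38)·R3: [0, 0, 0]
Echelon form has 3 nonzero rows, so rank(B) = 3.
Each nonzero row contributes one pivot column: 3 pivot columns.

3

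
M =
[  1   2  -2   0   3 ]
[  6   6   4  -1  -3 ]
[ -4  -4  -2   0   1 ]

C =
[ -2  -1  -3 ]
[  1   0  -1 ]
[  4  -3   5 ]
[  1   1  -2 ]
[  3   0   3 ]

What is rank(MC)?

First compute MC:
[[  1,   5,  -6],
 [  0, -19, -11],
 [ -1,  10,   9]]
Now row reduce the product.
R3 ← R3 + R1: [0, 15, 3]
R3 ← R3 + (15/19)·R2: [0, 0, -108/19]
3 nonzero rows, so rank(MC) = 3.

3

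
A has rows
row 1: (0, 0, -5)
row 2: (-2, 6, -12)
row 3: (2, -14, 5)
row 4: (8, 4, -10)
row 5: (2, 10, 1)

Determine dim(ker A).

0

Row reduce to echelon form.
Swap R1 ↔ R2
R3 ← R3 + R1: [0, -8, -7]
R4 ← R4 + (4)·R1: [0, 28, -58]
R5 ← R5 + R1: [0, 16, -11]
Swap R2 ↔ R3
R4 ← R4 + (7/2)·R2: [0, 0, -165/2]
R5 ← R5 + (2)·R2: [0, 0, -25]
R4 ← R4 − (33/2)·R3: [0, 0, 0]
R5 ← R5 − (5)·R3: [0, 0, 0]
3 nonzero rows, so rank(A) = 3.
A has 3 columns; by rank–nullity, nullity = 3 − 3 = 0.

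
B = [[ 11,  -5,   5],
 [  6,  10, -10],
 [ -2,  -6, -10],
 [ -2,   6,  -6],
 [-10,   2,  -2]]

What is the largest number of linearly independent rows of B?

3

Row reduce to echelon form.
R2 ← R2 − (6/11)·R1: [0, 140/11, -140/11]
R3 ← R3 + (2/11)·R1: [0, -76/11, -100/11]
R4 ← R4 + (2/11)·R1: [0, 56/11, -56/11]
R5 ← R5 + (10/11)·R1: [0, -28/11, 28/11]
R3 ← R3 + (19/35)·R2: [0, 0, -16]
R4 ← R4 − (2/5)·R2: [0, 0, 0]
R5 ← R5 + (1/5)·R2: [0, 0, 0]
Echelon form has 3 nonzero rows, so rank(B) = 3.
The rank gives the maximum number of linearly independent rows: 3.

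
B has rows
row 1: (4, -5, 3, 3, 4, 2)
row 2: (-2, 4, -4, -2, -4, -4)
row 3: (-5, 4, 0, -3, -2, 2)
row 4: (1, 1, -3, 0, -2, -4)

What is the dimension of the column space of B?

Row reduce to echelon form.
R2 ← R2 + (1/2)·R1: [0, 3/2, -5/2, -1/2, -2, -3]
R3 ← R3 + (5/4)·R1: [0, -9/4, 15/4, 3/4, 3, 9/2]
R4 ← R4 − (1/4)·R1: [0, 9/4, -15/4, -3/4, -3, -9/2]
R3 ← R3 + (3/2)·R2: [0, 0, 0, 0, 0, 0]
R4 ← R4 − (3/2)·R2: [0, 0, 0, 0, 0, 0]
Echelon form has 2 nonzero rows, so rank(B) = 2.
The column space has dimension equal to the rank: 2.

2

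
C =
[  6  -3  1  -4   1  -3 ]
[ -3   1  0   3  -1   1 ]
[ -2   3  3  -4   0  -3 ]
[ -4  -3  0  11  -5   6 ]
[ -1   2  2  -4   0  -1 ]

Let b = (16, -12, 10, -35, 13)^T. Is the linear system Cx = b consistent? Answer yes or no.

yes

Row reduce the augmented matrix [C | b].
R2 ← R2 + (1/2)·R1: [0, -1/2, 1/2, 1, -1/2, -1/2, -4]
R3 ← R3 + (1/3)·R1: [0, 2, 10/3, -16/3, 1/3, -4, 46/3]
R4 ← R4 + (2/3)·R1: [0, -5, 2/3, 25/3, -13/3, 4, -73/3]
R5 ← R5 + (1/6)·R1: [0, 3/2, 13/6, -14/3, 1/6, -3/2, 47/3]
R3 ← R3 + (4)·R2: [0, 0, 16/3, -4/3, -5/3, -6, -2/3]
R4 ← R4 − (10)·R2: [0, 0, -13/3, -5/3, 2/3, 9, 47/3]
R5 ← R5 + (3)·R2: [0, 0, 11/3, -5/3, -4/3, -3, 11/3]
R4 ← R4 + (13/16)·R3: [0, 0, 0, -11/4, -11/16, 33/8, 121/8]
R5 ← R5 − (11/16)·R3: [0, 0, 0, -3/4, -3/16, 9/8, 33/8]
R5 ← R5 − (3/11)·R4: [0, 0, 0, 0, 0, 0, 0]
The echelon form has 4 nonzero rows, and every pivot lies in the first 6 columns, so rank(C) = rank([C|b]) = 4.
The system is consistent.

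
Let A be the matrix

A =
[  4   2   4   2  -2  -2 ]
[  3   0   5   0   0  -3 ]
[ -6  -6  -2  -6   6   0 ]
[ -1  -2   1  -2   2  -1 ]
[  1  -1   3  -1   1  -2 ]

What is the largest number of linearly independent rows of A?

2

Row reduce to echelon form.
R2 ← R2 − (3/4)·R1: [0, -3/2, 2, -3/2, 3/2, -3/2]
R3 ← R3 + (3/2)·R1: [0, -3, 4, -3, 3, -3]
R4 ← R4 + (1/4)·R1: [0, -3/2, 2, -3/2, 3/2, -3/2]
R5 ← R5 − (1/4)·R1: [0, -3/2, 2, -3/2, 3/2, -3/2]
R3 ← R3 − (2)·R2: [0, 0, 0, 0, 0, 0]
R4 ← R4 − R2: [0, 0, 0, 0, 0, 0]
R5 ← R5 − R2: [0, 0, 0, 0, 0, 0]
Echelon form has 2 nonzero rows, so rank(A) = 2.
The rank gives the maximum number of linearly independent rows: 2.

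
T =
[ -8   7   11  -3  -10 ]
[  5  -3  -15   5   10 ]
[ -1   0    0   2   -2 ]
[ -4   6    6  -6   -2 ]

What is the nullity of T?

2

Row reduce to echelon form.
R2 ← R2 + (5/8)·R1: [0, 11/8, -65/8, 25/8, 15/4]
R3 ← R3 − (1/8)·R1: [0, -7/8, -11/8, 19/8, -3/4]
R4 ← R4 − (1/2)·R1: [0, 5/2, 1/2, -9/2, 3]
R3 ← R3 + (7/11)·R2: [0, 0, -72/11, 48/11, 18/11]
R4 ← R4 − (20/11)·R2: [0, 0, 168/11, -112/11, -42/11]
R4 ← R4 + (7/3)·R3: [0, 0, 0, 0, 0]
3 nonzero rows, so rank(T) = 3.
T has 5 columns; by rank–nullity, nullity = 5 − 3 = 2.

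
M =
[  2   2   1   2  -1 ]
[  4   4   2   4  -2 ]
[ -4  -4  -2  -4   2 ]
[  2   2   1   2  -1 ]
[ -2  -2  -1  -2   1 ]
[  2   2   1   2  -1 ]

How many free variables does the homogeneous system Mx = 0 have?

4

Row reduce to echelon form.
R2 ← R2 − (2)·R1: [0, 0, 0, 0, 0]
R3 ← R3 + (2)·R1: [0, 0, 0, 0, 0]
R4 ← R4 − R1: [0, 0, 0, 0, 0]
R5 ← R5 + R1: [0, 0, 0, 0, 0]
R6 ← R6 − R1: [0, 0, 0, 0, 0]
1 nonzero row, so rank(M) = 1.
M has 5 columns; by rank–nullity, nullity = 5 − 1 = 4.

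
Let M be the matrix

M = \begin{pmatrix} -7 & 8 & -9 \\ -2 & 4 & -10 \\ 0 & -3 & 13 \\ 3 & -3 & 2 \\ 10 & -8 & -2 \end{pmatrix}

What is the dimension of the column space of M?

Row reduce to echelon form.
R2 ← R2 − (2/7)·R1: [0, 12/7, -52/7]
R4 ← R4 + (3/7)·R1: [0, 3/7, -13/7]
R5 ← R5 + (10/7)·R1: [0, 24/7, -104/7]
R3 ← R3 + (7/4)·R2: [0, 0, 0]
R4 ← R4 − (1/4)·R2: [0, 0, 0]
R5 ← R5 − (2)·R2: [0, 0, 0]
Echelon form has 2 nonzero rows, so rank(M) = 2.
The column space has dimension equal to the rank: 2.

2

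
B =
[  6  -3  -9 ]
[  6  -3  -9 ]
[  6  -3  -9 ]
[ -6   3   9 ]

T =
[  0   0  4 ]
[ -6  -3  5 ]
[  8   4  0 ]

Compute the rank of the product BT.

1

First compute BT:
[[-54, -27,   9],
 [-54, -27,   9],
 [-54, -27,   9],
 [ 54,  27,  -9]]
Now row reduce the product.
R2 ← R2 − R1: [0, 0, 0]
R3 ← R3 − R1: [0, 0, 0]
R4 ← R4 + R1: [0, 0, 0]
1 nonzero row, so rank(BT) = 1.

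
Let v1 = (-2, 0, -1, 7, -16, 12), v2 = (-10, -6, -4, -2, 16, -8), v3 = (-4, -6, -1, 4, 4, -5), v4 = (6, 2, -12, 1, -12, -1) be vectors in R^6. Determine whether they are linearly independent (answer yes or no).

Form the matrix with these vectors as rows and row reduce.
R2 ← R2 − (5)·R1: [0, -6, 1, -37, 96, -68]
R3 ← R3 − (2)·R1: [0, -6, 1, -10, 36, -29]
R4 ← R4 + (3)·R1: [0, 2, -15, 22, -60, 35]
R3 ← R3 − R2: [0, 0, 0, 27, -60, 39]
R4 ← R4 + (1/3)·R2: [0, 0, -44/3, 29/3, -28, 37/3]
Swap R3 ↔ R4
4 nonzero rows, so the 4 vectors span a space of dimension 4.
Since 4 = 4, the vectors are linearly independent.

yes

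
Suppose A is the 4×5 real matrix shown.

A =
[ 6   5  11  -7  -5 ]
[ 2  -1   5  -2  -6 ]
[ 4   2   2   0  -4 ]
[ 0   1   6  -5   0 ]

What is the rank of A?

Row reduce to echelon form.
R2 ← R2 − (1/3)·R1: [0, -8/3, 4/3, 1/3, -13/3]
R3 ← R3 − (2/3)·R1: [0, -4/3, -16/3, 14/3, -2/3]
R3 ← R3 − (1/2)·R2: [0, 0, -6, 9/2, 3/2]
R4 ← R4 + (3/8)·R2: [0, 0, 13/2, -39/8, -13/8]
R4 ← R4 + (13/12)·R3: [0, 0, 0, 0, 0]
Echelon form has 3 nonzero rows, so rank(A) = 3.

3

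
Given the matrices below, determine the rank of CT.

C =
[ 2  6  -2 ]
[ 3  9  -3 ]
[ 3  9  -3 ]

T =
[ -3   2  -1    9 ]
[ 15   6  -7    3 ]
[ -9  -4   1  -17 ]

First compute CT:
[[102,  48, -46,  70],
 [153,  72, -69, 105],
 [153,  72, -69, 105]]
Now row reduce the product.
R2 ← R2 − (3/2)·R1: [0, 0, 0, 0]
R3 ← R3 − (3/2)·R1: [0, 0, 0, 0]
1 nonzero row, so rank(CT) = 1.

1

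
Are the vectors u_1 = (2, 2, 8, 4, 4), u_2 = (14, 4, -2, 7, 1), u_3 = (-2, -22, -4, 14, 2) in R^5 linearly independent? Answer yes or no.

Form the matrix with these vectors as rows and row reduce.
R2 ← R2 − (7)·R1: [0, -10, -58, -21, -27]
R3 ← R3 + R1: [0, -20, 4, 18, 6]
R3 ← R3 − (2)·R2: [0, 0, 120, 60, 60]
3 nonzero rows, so the 3 vectors span a space of dimension 3.
Since 3 = 3, the vectors are linearly independent.

yes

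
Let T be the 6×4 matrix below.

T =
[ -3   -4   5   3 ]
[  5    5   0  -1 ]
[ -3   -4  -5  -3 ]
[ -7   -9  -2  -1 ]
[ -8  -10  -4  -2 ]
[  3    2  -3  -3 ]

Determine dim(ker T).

1

Row reduce to echelon form.
R2 ← R2 + (5/3)·R1: [0, -5/3, 25/3, 4]
R3 ← R3 − R1: [0, 0, -10, -6]
R4 ← R4 − (7/3)·R1: [0, 1/3, -41/3, -8]
R5 ← R5 − (8/3)·R1: [0, 2/3, -52/3, -10]
R6 ← R6 + R1: [0, -2, 2, 0]
R4 ← R4 + (1/5)·R2: [0, 0, -12, -36/5]
R5 ← R5 + (2/5)·R2: [0, 0, -14, -42/5]
R6 ← R6 − (6/5)·R2: [0, 0, -8, -24/5]
R4 ← R4 − (6/5)·R3: [0, 0, 0, 0]
R5 ← R5 − (7/5)·R3: [0, 0, 0, 0]
R6 ← R6 − (4/5)·R3: [0, 0, 0, 0]
3 nonzero rows, so rank(T) = 3.
T has 4 columns; by rank–nullity, nullity = 4 − 3 = 1.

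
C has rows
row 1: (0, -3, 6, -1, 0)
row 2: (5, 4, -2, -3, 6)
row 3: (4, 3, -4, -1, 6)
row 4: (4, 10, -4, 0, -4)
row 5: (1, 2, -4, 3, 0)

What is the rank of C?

Row reduce to echelon form.
Swap R1 ↔ R2
R3 ← R3 − (4/5)·R1: [0, -1/5, -12/5, 7/5, 6/5]
R4 ← R4 − (4/5)·R1: [0, 34/5, -12/5, 12/5, -44/5]
R5 ← R5 − (1/5)·R1: [0, 6/5, -18/5, 18/5, -6/5]
R3 ← R3 − (1/15)·R2: [0, 0, -14/5, 22/15, 6/5]
R4 ← R4 + (34/15)·R2: [0, 0, 56/5, 2/15, -44/5]
R5 ← R5 + (2/5)·R2: [0, 0, -6/5, 16/5, -6/5]
R4 ← R4 + (4)·R3: [0, 0, 0, 6, -4]
R5 ← R5 − (3/7)·R3: [0, 0, 0, 18/7, -12/7]
R5 ← R5 − (3/7)·R4: [0, 0, 0, 0, 0]
Echelon form has 4 nonzero rows, so rank(C) = 4.

4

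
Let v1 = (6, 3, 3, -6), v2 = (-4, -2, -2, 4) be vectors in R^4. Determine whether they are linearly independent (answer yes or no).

no

Form the matrix with these vectors as rows and row reduce.
R2 ← R2 + (2/3)·R1: [0, 0, 0, 0]
1 nonzero row, so the 2 vectors span a space of dimension 1.
Since 1 < 2, the vectors are linearly dependent.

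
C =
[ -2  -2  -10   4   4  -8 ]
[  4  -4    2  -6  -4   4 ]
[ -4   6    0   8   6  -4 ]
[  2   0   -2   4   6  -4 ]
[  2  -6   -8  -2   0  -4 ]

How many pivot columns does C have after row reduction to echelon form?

3

Row reduce to echelon form.
R2 ← R2 + (2)·R1: [0, -8, -18, 2, 4, -12]
R3 ← R3 − (2)·R1: [0, 10, 20, 0, -2, 12]
R4 ← R4 + R1: [0, -2, -12, 8, 10, -12]
R5 ← R5 + R1: [0, -8, -18, 2, 4, -12]
R3 ← R3 + (5/4)·R2: [0, 0, -5/2, 5/2, 3, -3]
R4 ← R4 − (1/4)·R2: [0, 0, -15/2, 15/2, 9, -9]
R5 ← R5 − R2: [0, 0, 0, 0, 0, 0]
R4 ← R4 − (3)·R3: [0, 0, 0, 0, 0, 0]
Echelon form has 3 nonzero rows, so rank(C) = 3.
Each nonzero row contributes one pivot column: 3 pivot columns.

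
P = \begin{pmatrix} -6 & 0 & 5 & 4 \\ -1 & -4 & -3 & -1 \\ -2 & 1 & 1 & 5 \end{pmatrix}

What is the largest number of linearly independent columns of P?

3

Row reduce to echelon form.
R2 ← R2 − (1/6)·R1: [0, -4, -23/6, -5/3]
R3 ← R3 − (1/3)·R1: [0, 1, -2/3, 11/3]
R3 ← R3 + (1/4)·R2: [0, 0, -13/8, 13/4]
Echelon form has 3 nonzero rows, so rank(P) = 3.
The rank gives the maximum number of linearly independent columns: 3.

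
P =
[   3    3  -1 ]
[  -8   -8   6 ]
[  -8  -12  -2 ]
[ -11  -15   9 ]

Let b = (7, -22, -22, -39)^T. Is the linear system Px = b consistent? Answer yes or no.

yes

Row reduce the augmented matrix [P | b].
R2 ← R2 + (8/3)·R1: [0, 0, 10/3, -10/3]
R3 ← R3 + (8/3)·R1: [0, -4, -14/3, -10/3]
R4 ← R4 + (11/3)·R1: [0, -4, 16/3, -40/3]
Swap R2 ↔ R3
R4 ← R4 − R2: [0, 0, 10, -10]
R4 ← R4 − (3)·R3: [0, 0, 0, 0]
The echelon form has 3 nonzero rows, and every pivot lies in the first 3 columns, so rank(P) = rank([P|b]) = 3.
The system is consistent.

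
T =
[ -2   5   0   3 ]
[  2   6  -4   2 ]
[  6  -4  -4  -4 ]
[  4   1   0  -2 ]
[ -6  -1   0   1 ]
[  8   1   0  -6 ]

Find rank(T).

4

Row reduce to echelon form.
R2 ← R2 + R1: [0, 11, -4, 5]
R3 ← R3 + (3)·R1: [0, 11, -4, 5]
R4 ← R4 + (2)·R1: [0, 11, 0, 4]
R5 ← R5 − (3)·R1: [0, -16, 0, -8]
R6 ← R6 + (4)·R1: [0, 21, 0, 6]
R3 ← R3 − R2: [0, 0, 0, 0]
R4 ← R4 − R2: [0, 0, 4, -1]
R5 ← R5 + (16/11)·R2: [0, 0, -64/11, -8/11]
R6 ← R6 − (21/11)·R2: [0, 0, 84/11, -39/11]
Swap R3 ↔ R4
R5 ← R5 + (16/11)·R3: [0, 0, 0, -24/11]
R6 ← R6 − (21/11)·R3: [0, 0, 0, -18/11]
Swap R4 ↔ R5
R6 ← R6 − (3/4)·R4: [0, 0, 0, 0]
Echelon form has 4 nonzero rows, so rank(T) = 4.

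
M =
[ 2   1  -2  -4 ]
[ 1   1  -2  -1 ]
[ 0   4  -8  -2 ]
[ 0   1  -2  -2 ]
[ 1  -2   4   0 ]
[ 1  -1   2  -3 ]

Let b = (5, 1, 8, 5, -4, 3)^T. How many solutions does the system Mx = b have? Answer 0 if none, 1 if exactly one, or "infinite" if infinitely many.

Row reduce the augmented matrix [M | b].
R2 ← R2 − (1/2)·R1: [0, 1/2, -1, 1, -3/2]
R5 ← R5 − (1/2)·R1: [0, -5/2, 5, 2, -13/2]
R6 ← R6 − (1/2)·R1: [0, -3/2, 3, -1, 1/2]
R3 ← R3 − (8)·R2: [0, 0, 0, -10, 20]
R4 ← R4 − (2)·R2: [0, 0, 0, -4, 8]
R5 ← R5 + (5)·R2: [0, 0, 0, 7, -14]
R6 ← R6 + (3)·R2: [0, 0, 0, 2, -4]
R4 ← R4 − (2/5)·R3: [0, 0, 0, 0, 0]
R5 ← R5 + (7/10)·R3: [0, 0, 0, 0, 0]
R6 ← R6 + (1/5)·R3: [0, 0, 0, 0, 0]
The echelon form has 3 nonzero rows, and every pivot lies in the first 4 columns, so rank(M) = rank([M|b]) = 3.
The system is consistent.
rank = 3 < 4 unknowns, so there are infinitely many solutions.

infinite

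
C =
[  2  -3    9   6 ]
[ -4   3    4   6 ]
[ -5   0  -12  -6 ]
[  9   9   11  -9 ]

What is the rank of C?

4

Row reduce to echelon form.
R2 ← R2 + (2)·R1: [0, -3, 22, 18]
R3 ← R3 + (5/2)·R1: [0, -15/2, 21/2, 9]
R4 ← R4 − (9/2)·R1: [0, 45/2, -59/2, -36]
R3 ← R3 − (5/2)·R2: [0, 0, -89/2, -36]
R4 ← R4 + (15/2)·R2: [0, 0, 271/2, 99]
R4 ← R4 + (271/89)·R3: [0, 0, 0, -945/89]
Echelon form has 4 nonzero rows, so rank(C) = 4.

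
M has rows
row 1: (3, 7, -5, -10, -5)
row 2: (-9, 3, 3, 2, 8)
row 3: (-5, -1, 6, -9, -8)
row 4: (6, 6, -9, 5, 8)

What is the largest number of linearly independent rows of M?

Row reduce to echelon form.
R2 ← R2 + (3)·R1: [0, 24, -12, -28, -7]
R3 ← R3 + (5/3)·R1: [0, 32/3, -7/3, -77/3, -49/3]
R4 ← R4 − (2)·R1: [0, -8, 1, 25, 18]
R3 ← R3 − (4/9)·R2: [0, 0, 3, -119/9, -119/9]
R4 ← R4 + (1/3)·R2: [0, 0, -3, 47/3, 47/3]
R4 ← R4 + R3: [0, 0, 0, 22/9, 22/9]
Echelon form has 4 nonzero rows, so rank(M) = 4.
The rank gives the maximum number of linearly independent rows: 4.

4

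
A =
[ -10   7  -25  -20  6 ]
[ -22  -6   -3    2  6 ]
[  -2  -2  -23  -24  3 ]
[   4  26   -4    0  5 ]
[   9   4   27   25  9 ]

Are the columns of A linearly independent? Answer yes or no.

Row reduce A to echelon form.
R2 ← R2 − (11/5)·R1: [0, -107/5, 52, 46, -36/5]
R3 ← R3 − (1/5)·R1: [0, -17/5, -18, -20, 9/5]
R4 ← R4 + (2/5)·R1: [0, 144/5, -14, -8, 37/5]
R5 ← R5 + (9/10)·R1: [0, 103/10, 9/2, 7, 72/5]
R3 ← R3 − (17/107)·R2: [0, 0, -2810/107, -2922/107, 315/107]
R4 ← R4 + (144/107)·R2: [0, 0, 5990/107, 5768/107, -245/107]
R5 ← R5 + (103/214)·R2: [0, 0, 6319/214, 3118/107, 1170/107]
R4 ← R4 + (599/281)·R3: [0, 0, 0, -1210/281, 1120/281]
R5 ← R5 + (6319/5620)·R3: [0, 0, 0, -4397/2810, 16011/1124]
R5 ← R5 − (4397/12100)·R4: [0, 0, 0, 0, 30967/2420]
5 pivots among 5 columns.
Every column is a pivot column, so the columns are linearly independent.

yes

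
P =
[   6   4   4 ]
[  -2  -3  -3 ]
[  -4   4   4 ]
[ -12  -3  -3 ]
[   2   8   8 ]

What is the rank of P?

2

Row reduce to echelon form.
R2 ← R2 + (1/3)·R1: [0, -5/3, -5/3]
R3 ← R3 + (2/3)·R1: [0, 20/3, 20/3]
R4 ← R4 + (2)·R1: [0, 5, 5]
R5 ← R5 − (1/3)·R1: [0, 20/3, 20/3]
R3 ← R3 + (4)·R2: [0, 0, 0]
R4 ← R4 + (3)·R2: [0, 0, 0]
R5 ← R5 + (4)·R2: [0, 0, 0]
Echelon form has 2 nonzero rows, so rank(P) = 2.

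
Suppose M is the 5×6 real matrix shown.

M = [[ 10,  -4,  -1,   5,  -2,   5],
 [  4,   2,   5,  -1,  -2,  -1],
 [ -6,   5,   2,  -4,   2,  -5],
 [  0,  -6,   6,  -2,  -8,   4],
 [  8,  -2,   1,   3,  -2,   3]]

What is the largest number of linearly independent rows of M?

3

Row reduce to echelon form.
R2 ← R2 − (2/5)·R1: [0, 18/5, 27/5, -3, -6/5, -3]
R3 ← R3 + (3/5)·R1: [0, 13/5, 7/5, -1, 4/5, -2]
R5 ← R5 − (4/5)·R1: [0, 6/5, 9/5, -1, -2/5, -1]
R3 ← R3 − (13/18)·R2: [0, 0, -5/2, 7/6, 5/3, 1/6]
R4 ← R4 + (5/3)·R2: [0, 0, 15, -7, -10, -1]
R5 ← R5 − (1/3)·R2: [0, 0, 0, 0, 0, 0]
R4 ← R4 + (6)·R3: [0, 0, 0, 0, 0, 0]
Echelon form has 3 nonzero rows, so rank(M) = 3.
The rank gives the maximum number of linearly independent rows: 3.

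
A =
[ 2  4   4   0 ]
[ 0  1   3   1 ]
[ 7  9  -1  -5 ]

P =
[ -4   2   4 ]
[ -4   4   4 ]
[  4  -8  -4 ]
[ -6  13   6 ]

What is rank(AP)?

First compute AP:
[[ -8, -12,   8],
 [  2,  -7,  -2],
 [-38,  -7,  38]]
Now row reduce the product.
R2 ← R2 + (1/4)·R1: [0, -10, 0]
R3 ← R3 − (19/4)·R1: [0, 50, 0]
R3 ← R3 + (5)·R2: [0, 0, 0]
2 nonzero rows, so rank(AP) = 2.

2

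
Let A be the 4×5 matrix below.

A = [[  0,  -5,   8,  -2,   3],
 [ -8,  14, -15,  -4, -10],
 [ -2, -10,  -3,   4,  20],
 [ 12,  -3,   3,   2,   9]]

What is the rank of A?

4

Row reduce to echelon form.
Swap R1 ↔ R2
R3 ← R3 − (1/4)·R1: [0, -27/2, 3/4, 5, 45/2]
R4 ← R4 + (3/2)·R1: [0, 18, -39/2, -4, -6]
R3 ← R3 − (27/10)·R2: [0, 0, -417/20, 52/5, 72/5]
R4 ← R4 + (18/5)·R2: [0, 0, 93/10, -56/5, 24/5]
R4 ← R4 + (62/139)·R3: [0, 0, 0, -912/139, 1560/139]
Echelon form has 4 nonzero rows, so rank(A) = 4.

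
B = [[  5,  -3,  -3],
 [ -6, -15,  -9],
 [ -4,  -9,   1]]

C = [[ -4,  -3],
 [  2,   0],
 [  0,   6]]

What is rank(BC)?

2

First compute BC:
[[-26, -33],
 [ -6, -36],
 [ -2,  18]]
Now row reduce the product.
R2 ← R2 − (3/13)·R1: [0, -369/13]
R3 ← R3 − (1/13)·R1: [0, 267/13]
R3 ← R3 + (89/123)·R2: [0, 0]
2 nonzero rows, so rank(BC) = 2.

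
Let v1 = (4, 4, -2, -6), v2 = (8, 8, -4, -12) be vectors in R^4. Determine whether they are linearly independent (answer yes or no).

Form the matrix with these vectors as rows and row reduce.
R2 ← R2 − (2)·R1: [0, 0, 0, 0]
1 nonzero row, so the 2 vectors span a space of dimension 1.
Since 1 < 2, the vectors are linearly dependent.

no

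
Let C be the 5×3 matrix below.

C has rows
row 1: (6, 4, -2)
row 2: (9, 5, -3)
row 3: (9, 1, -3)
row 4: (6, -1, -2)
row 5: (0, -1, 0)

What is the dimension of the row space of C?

Row reduce to echelon form.
R2 ← R2 − (3/2)·R1: [0, -1, 0]
R3 ← R3 − (3/2)·R1: [0, -5, 0]
R4 ← R4 − R1: [0, -5, 0]
R3 ← R3 − (5)·R2: [0, 0, 0]
R4 ← R4 − (5)·R2: [0, 0, 0]
R5 ← R5 − R2: [0, 0, 0]
Echelon form has 2 nonzero rows, so rank(C) = 2.
The row space has dimension equal to the rank: 2.

2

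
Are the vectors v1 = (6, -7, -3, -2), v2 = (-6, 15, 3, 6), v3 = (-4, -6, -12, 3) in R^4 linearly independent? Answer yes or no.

Form the matrix with these vectors as rows and row reduce.
R2 ← R2 + R1: [0, 8, 0, 4]
R3 ← R3 + (2/3)·R1: [0, -32/3, -14, 5/3]
R3 ← R3 + (4/3)·R2: [0, 0, -14, 7]
3 nonzero rows, so the 3 vectors span a space of dimension 3.
Since 3 = 3, the vectors are linearly independent.

yes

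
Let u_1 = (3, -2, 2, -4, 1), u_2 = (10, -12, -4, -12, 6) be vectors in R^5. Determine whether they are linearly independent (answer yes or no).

yes

Form the matrix with these vectors as rows and row reduce.
R2 ← R2 − (10/3)·R1: [0, -16/3, -32/3, 4/3, 8/3]
2 nonzero rows, so the 2 vectors span a space of dimension 2.
Since 2 = 2, the vectors are linearly independent.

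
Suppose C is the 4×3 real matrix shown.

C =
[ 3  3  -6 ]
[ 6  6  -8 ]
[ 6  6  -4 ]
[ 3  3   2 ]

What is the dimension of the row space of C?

2

Row reduce to echelon form.
R2 ← R2 − (2)·R1: [0, 0, 4]
R3 ← R3 − (2)·R1: [0, 0, 8]
R4 ← R4 − R1: [0, 0, 8]
R3 ← R3 − (2)·R2: [0, 0, 0]
R4 ← R4 − (2)·R2: [0, 0, 0]
Echelon form has 2 nonzero rows, so rank(C) = 2.
The row space has dimension equal to the rank: 2.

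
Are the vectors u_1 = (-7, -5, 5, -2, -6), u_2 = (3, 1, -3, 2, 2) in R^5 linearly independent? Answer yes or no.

Form the matrix with these vectors as rows and row reduce.
R2 ← R2 + (3/7)·R1: [0, -8/7, -6/7, 8/7, -4/7]
2 nonzero rows, so the 2 vectors span a space of dimension 2.
Since 2 = 2, the vectors are linearly independent.

yes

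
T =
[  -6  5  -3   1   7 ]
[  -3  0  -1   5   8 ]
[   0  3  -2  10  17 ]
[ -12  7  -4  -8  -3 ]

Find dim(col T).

3

Row reduce to echelon form.
R2 ← R2 − (1/2)·R1: [0, -5/2, 1/2, 9/2, 9/2]
R4 ← R4 − (2)·R1: [0, -3, 2, -10, -17]
R3 ← R3 + (6/5)·R2: [0, 0, -7/5, 77/5, 112/5]
R4 ← R4 − (6/5)·R2: [0, 0, 7/5, -77/5, -112/5]
R4 ← R4 + R3: [0, 0, 0, 0, 0]
Echelon form has 3 nonzero rows, so rank(T) = 3.
The column space has dimension equal to the rank: 3.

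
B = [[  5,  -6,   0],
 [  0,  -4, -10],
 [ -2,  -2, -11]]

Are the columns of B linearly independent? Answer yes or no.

Row reduce B to echelon form.
R3 ← R3 + (2/5)·R1: [0, -22/5, -11]
R3 ← R3 − (11/10)·R2: [0, 0, 0]
2 pivots among 3 columns.
Only 2 < 3 pivot columns, so the columns are linearly dependent.

no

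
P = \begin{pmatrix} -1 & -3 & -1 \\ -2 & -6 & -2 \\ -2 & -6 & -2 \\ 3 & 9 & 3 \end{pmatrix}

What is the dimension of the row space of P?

Row reduce to echelon form.
R2 ← R2 − (2)·R1: [0, 0, 0]
R3 ← R3 − (2)·R1: [0, 0, 0]
R4 ← R4 + (3)·R1: [0, 0, 0]
Echelon form has 1 nonzero row, so rank(P) = 1.
The row space has dimension equal to the rank: 1.

1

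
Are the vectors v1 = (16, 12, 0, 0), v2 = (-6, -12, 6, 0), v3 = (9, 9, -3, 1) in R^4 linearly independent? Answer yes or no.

yes

Form the matrix with these vectors as rows and row reduce.
R2 ← R2 + (3/8)·R1: [0, -15/2, 6, 0]
R3 ← R3 − (9/16)·R1: [0, 9/4, -3, 1]
R3 ← R3 + (3/10)·R2: [0, 0, -6/5, 1]
3 nonzero rows, so the 3 vectors span a space of dimension 3.
Since 3 = 3, the vectors are linearly independent.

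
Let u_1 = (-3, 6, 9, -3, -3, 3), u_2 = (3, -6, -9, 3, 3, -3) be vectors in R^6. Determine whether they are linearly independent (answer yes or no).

Form the matrix with these vectors as rows and row reduce.
R2 ← R2 + R1: [0, 0, 0, 0, 0, 0]
1 nonzero row, so the 2 vectors span a space of dimension 1.
Since 1 < 2, the vectors are linearly dependent.

no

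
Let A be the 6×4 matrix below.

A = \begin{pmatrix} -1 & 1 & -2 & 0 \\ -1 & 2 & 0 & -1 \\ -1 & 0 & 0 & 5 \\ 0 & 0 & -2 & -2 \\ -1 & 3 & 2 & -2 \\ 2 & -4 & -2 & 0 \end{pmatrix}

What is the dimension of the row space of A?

Row reduce to echelon form.
R2 ← R2 − R1: [0, 1, 2, -1]
R3 ← R3 − R1: [0, -1, 2, 5]
R5 ← R5 − R1: [0, 2, 4, -2]
R6 ← R6 + (2)·R1: [0, -2, -6, 0]
R3 ← R3 + R2: [0, 0, 4, 4]
R5 ← R5 − (2)·R2: [0, 0, 0, 0]
R6 ← R6 + (2)·R2: [0, 0, -2, -2]
R4 ← R4 + (1/2)·R3: [0, 0, 0, 0]
R6 ← R6 + (1/2)·R3: [0, 0, 0, 0]
Echelon form has 3 nonzero rows, so rank(A) = 3.
The row space has dimension equal to the rank: 3.

3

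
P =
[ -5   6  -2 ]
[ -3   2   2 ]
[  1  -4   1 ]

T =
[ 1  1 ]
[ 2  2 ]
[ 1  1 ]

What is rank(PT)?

First compute PT:
[[  5,   5],
 [  3,   3],
 [ -6,  -6]]
Now row reduce the product.
R2 ← R2 − (3/5)·R1: [0, 0]
R3 ← R3 + (6/5)·R1: [0, 0]
1 nonzero row, so rank(PT) = 1.

1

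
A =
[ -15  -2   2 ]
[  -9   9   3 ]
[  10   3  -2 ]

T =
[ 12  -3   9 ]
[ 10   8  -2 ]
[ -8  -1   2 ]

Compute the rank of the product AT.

First compute AT:
[[-216,  27, -127],
 [-42,  96, -93],
 [166,  -4,  80]]
Now row reduce the product.
R2 ← R2 − (7/36)·R1: [0, 363/4, -2459/36]
R3 ← R3 + (83/108)·R1: [0, 67/4, -1901/108]
R3 ← R3 − (67/363)·R2: [0, 0, -1813/363]
3 nonzero rows, so rank(AT) = 3.

3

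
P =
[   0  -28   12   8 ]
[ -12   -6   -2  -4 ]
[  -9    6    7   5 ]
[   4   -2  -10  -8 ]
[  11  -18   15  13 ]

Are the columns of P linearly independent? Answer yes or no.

no

Row reduce P to echelon form.
Swap R1 ↔ R2
R3 ← R3 − (3/4)·R1: [0, 21/2, 17/2, 8]
R4 ← R4 + (1/3)·R1: [0, -4, -32/3, -28/3]
R5 ← R5 + (11/12)·R1: [0, -47/2, 79/6, 28/3]
R3 ← R3 + (3/8)·R2: [0, 0, 13, 11]
R4 ← R4 − (1/7)·R2: [0, 0, -260/21, -220/21]
R5 ← R5 − (47/56)·R2: [0, 0, 65/21, 55/21]
R4 ← R4 + (20/21)·R3: [0, 0, 0, 0]
R5 ← R5 − (5/21)·R3: [0, 0, 0, 0]
3 pivots among 4 columns.
Only 3 < 4 pivot columns, so the columns are linearly dependent.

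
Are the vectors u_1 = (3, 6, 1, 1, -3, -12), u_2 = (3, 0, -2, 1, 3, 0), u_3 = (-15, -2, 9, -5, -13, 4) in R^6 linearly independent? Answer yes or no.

Form the matrix with these vectors as rows and row reduce.
R2 ← R2 − R1: [0, -6, -3, 0, 6, 12]
R3 ← R3 + (5)·R1: [0, 28, 14, 0, -28, -56]
R3 ← R3 + (14/3)·R2: [0, 0, 0, 0, 0, 0]
2 nonzero rows, so the 3 vectors span a space of dimension 2.
Since 2 < 3, the vectors are linearly dependent.

no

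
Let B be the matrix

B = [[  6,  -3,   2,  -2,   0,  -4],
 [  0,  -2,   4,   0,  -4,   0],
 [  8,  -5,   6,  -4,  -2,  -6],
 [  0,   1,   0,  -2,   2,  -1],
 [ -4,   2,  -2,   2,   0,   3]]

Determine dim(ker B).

3

Row reduce to echelon form.
R3 ← R3 − (4/3)·R1: [0, -1, 10/3, -4/3, -2, -2/3]
R5 ← R5 + (2/3)·R1: [0, 0, -2/3, 2/3, 0, 1/3]
R3 ← R3 − (1/2)·R2: [0, 0, 4/3, -4/3, 0, -2/3]
R4 ← R4 + (1/2)·R2: [0, 0, 2, -2, 0, -1]
R4 ← R4 − (3/2)·R3: [0, 0, 0, 0, 0, 0]
R5 ← R5 + (1/2)·R3: [0, 0, 0, 0, 0, 0]
3 nonzero rows, so rank(B) = 3.
B has 6 columns; by rank–nullity, nullity = 6 − 3 = 3.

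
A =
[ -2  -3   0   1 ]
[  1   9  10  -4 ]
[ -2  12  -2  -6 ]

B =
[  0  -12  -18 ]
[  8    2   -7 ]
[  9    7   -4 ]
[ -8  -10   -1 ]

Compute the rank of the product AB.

3

First compute AB:
[[-32,   8,  56],
 [194, 116, -117],
 [126,  94, -34]]
Now row reduce the product.
R2 ← R2 + (97/16)·R1: [0, 329/2, 445/2]
R3 ← R3 + (63/16)·R1: [0, 251/2, 373/2]
R3 ← R3 − (251/329)·R2: [0, 0, 5511/329]
3 nonzero rows, so rank(AB) = 3.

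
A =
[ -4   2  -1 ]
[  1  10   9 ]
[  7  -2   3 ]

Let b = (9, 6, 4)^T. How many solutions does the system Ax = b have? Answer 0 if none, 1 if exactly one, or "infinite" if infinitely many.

Row reduce the augmented matrix [A | b].
R2 ← R2 + (1/4)·R1: [0, 21/2, 35/4, 33/4]
R3 ← R3 + (7/4)·R1: [0, 3/2, 5/4, 79/4]
R3 ← R3 − (1/7)·R2: [0, 0, 0, 130/7]
The echelon form has 3 nonzero rows; the last pivot sits in the augmented column, so rank(A) = 2 but rank([A|b]) = 3.
Since the ranks differ, the system is inconsistent.
It has no solutions.

0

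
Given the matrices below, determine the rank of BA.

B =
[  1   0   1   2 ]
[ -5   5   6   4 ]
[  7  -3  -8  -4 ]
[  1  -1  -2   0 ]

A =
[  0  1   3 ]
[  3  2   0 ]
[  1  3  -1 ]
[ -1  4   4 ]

3

First compute BA:
[[ -1,  12,  10],
 [ 17,  39,  -5],
 [-13, -39,  13],
 [ -5,  -7,   5]]
Now row reduce the product.
R2 ← R2 + (17)·R1: [0, 243, 165]
R3 ← R3 − (13)·R1: [0, -195, -117]
R4 ← R4 − (5)·R1: [0, -67, -45]
R3 ← R3 + (65/81)·R2: [0, 0, 416/27]
R4 ← R4 + (67/243)·R2: [0, 0, 40/81]
R4 ← R4 − (5/156)·R3: [0, 0, 0]
3 nonzero rows, so rank(BA) = 3.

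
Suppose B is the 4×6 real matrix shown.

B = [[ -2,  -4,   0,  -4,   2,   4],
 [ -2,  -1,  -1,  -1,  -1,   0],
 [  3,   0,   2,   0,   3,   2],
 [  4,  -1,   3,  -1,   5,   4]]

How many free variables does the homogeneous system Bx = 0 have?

Row reduce to echelon form.
R2 ← R2 − R1: [0, 3, -1, 3, -3, -4]
R3 ← R3 + (3/2)·R1: [0, -6, 2, -6, 6, 8]
R4 ← R4 + (2)·R1: [0, -9, 3, -9, 9, 12]
R3 ← R3 + (2)·R2: [0, 0, 0, 0, 0, 0]
R4 ← R4 + (3)·R2: [0, 0, 0, 0, 0, 0]
2 nonzero rows, so rank(B) = 2.
B has 6 columns; by rank–nullity, nullity = 6 − 2 = 4.

4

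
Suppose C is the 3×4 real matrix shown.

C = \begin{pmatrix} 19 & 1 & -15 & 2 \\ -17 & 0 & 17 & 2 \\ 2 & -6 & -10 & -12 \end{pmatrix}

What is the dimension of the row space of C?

3

Row reduce to echelon form.
R2 ← R2 + (17/19)·R1: [0, 17/19, 68/19, 72/19]
R3 ← R3 − (2/19)·R1: [0, -116/19, -160/19, -232/19]
R3 ← R3 + (116/17)·R2: [0, 0, 16, 232/17]
Echelon form has 3 nonzero rows, so rank(C) = 3.
The row space has dimension equal to the rank: 3.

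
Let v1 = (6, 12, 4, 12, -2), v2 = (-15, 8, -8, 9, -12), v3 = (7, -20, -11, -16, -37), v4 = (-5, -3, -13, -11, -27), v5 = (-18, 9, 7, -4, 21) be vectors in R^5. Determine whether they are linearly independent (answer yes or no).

Form the matrix with these vectors as rows and row reduce.
R2 ← R2 + (5/2)·R1: [0, 38, 2, 39, -17]
R3 ← R3 − (7/6)·R1: [0, -34, -47/3, -30, -104/3]
R4 ← R4 + (5/6)·R1: [0, 7, -29/3, -1, -86/3]
R5 ← R5 + (3)·R1: [0, 45, 19, 32, 15]
R3 ← R3 + (17/19)·R2: [0, 0, -791/57, 93/19, -2843/57]
R4 ← R4 − (7/38)·R2: [0, 0, -572/57, -311/38, -2911/114]
R5 ← R5 − (45/38)·R2: [0, 0, 316/19, -539/38, 1335/38]
R4 ← R4 − (572/791)·R3: [0, 0, 0, -18547/1582, 16663/1582]
R5 ← R5 + (948/791)·R3: [0, 0, 0, -13159/1582, -38989/1582]
R5 ← R5 − (13159/18547)·R4: [0, 0, 0, 0, -595700/18547]
5 nonzero rows, so the 5 vectors span a space of dimension 5.
Since 5 = 5, the vectors are linearly independent.

yes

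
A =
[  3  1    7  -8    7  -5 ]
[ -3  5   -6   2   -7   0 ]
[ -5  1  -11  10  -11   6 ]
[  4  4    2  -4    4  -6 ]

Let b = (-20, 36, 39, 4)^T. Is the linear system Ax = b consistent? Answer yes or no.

yes

Row reduce the augmented matrix [A | b].
R2 ← R2 + R1: [0, 6, 1, -6, 0, -5, 16]
R3 ← R3 + (5/3)·R1: [0, 8/3, 2/3, -10/3, 2/3, -7/3, 17/3]
R4 ← R4 − (4/3)·R1: [0, 8/3, -22/3, 20/3, -16/3, 2/3, 92/3]
R3 ← R3 − (4/9)·R2: [0, 0, 2/9, -2/3, 2/3, -1/9, -13/9]
R4 ← R4 − (4/9)·R2: [0, 0, -70/9, 28/3, -16/3, 26/9, 212/9]
R4 ← R4 + (35)·R3: [0, 0, 0, -14, 18, -1, -27]
The echelon form has 4 nonzero rows, and every pivot lies in the first 6 columns, so rank(A) = rank([A|b]) = 4.
The system is consistent.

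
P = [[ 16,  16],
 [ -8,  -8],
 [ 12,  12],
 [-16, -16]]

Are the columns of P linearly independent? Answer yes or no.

Row reduce P to echelon form.
R2 ← R2 + (1/2)·R1: [0, 0]
R3 ← R3 − (3/4)·R1: [0, 0]
R4 ← R4 + R1: [0, 0]
1 pivot among 2 columns.
Only 1 < 2 pivot columns, so the columns are linearly dependent.

no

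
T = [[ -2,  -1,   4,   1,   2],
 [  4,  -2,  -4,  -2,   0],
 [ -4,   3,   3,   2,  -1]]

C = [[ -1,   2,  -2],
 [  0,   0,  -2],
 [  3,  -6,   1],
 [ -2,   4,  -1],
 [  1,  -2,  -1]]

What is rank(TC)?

1

First compute TC:
[[ 14, -28,   7],
 [-12,  24,  -6],
 [  8, -16,   4]]
Now row reduce the product.
R2 ← R2 + (6/7)·R1: [0, 0, 0]
R3 ← R3 − (4/7)·R1: [0, 0, 0]
1 nonzero row, so rank(TC) = 1.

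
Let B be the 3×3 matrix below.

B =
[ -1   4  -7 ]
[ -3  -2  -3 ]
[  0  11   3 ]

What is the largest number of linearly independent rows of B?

Row reduce to echelon form.
R2 ← R2 − (3)·R1: [0, -14, 18]
R3 ← R3 + (11/14)·R2: [0, 0, 120/7]
Echelon form has 3 nonzero rows, so rank(B) = 3.
The rank gives the maximum number of linearly independent rows: 3.

3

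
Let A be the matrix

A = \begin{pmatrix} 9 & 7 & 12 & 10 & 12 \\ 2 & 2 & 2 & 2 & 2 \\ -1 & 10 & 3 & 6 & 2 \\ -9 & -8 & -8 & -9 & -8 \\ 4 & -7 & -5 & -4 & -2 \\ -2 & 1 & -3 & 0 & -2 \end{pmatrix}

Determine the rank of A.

5

Row reduce to echelon form.
R2 ← R2 − (2/9)·R1: [0, 4/9, -2/3, -2/9, -2/3]
R3 ← R3 + (1/9)·R1: [0, 97/9, 13/3, 64/9, 10/3]
R4 ← R4 + R1: [0, -1, 4, 1, 4]
R5 ← R5 − (4/9)·R1: [0, -91/9, -31/3, -76/9, -22/3]
R6 ← R6 + (2/9)·R1: [0, 23/9, -1/3, 20/9, 2/3]
R3 ← R3 − (97/4)·R2: [0, 0, 41/2, 25/2, 39/2]
R4 ← R4 + (9/4)·R2: [0, 0, 5/2, 1/2, 5/2]
R5 ← R5 + (91/4)·R2: [0, 0, -51/2, -27/2, -45/2]
R6 ← R6 − (23/4)·R2: [0, 0, 7/2, 7/2, 9/2]
R4 ← R4 − (5/41)·R3: [0, 0, 0, -42/41, 5/41]
R5 ← R5 + (51/41)·R3: [0, 0, 0, 84/41, 72/41]
R6 ← R6 − (7/41)·R3: [0, 0, 0, 56/41, 48/41]
R5 ← R5 + (2)·R4: [0, 0, 0, 0, 2]
R6 ← R6 + (4/3)·R4: [0, 0, 0, 0, 4/3]
R6 ← R6 − (2/3)·R5: [0, 0, 0, 0, 0]
Echelon form has 5 nonzero rows, so rank(A) = 5.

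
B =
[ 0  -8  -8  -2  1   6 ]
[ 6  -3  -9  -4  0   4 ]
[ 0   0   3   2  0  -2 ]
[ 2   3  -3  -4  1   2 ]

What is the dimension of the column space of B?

Row reduce to echelon form.
Swap R1 ↔ R2
R4 ← R4 − (1/3)·R1: [0, 4, 0, -8/3, 1, 2/3]
R4 ← R4 + (1/2)·R2: [0, 0, -4, -11/3, 3/2, 11/3]
R4 ← R4 + (4/3)·R3: [0, 0, 0, -1, 3/2, 1]
Echelon form has 4 nonzero rows, so rank(B) = 4.
The column space has dimension equal to the rank: 4.

4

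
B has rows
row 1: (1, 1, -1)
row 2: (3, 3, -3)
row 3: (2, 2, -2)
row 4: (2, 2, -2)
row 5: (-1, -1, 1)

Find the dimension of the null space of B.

Row reduce to echelon form.
R2 ← R2 − (3)·R1: [0, 0, 0]
R3 ← R3 − (2)·R1: [0, 0, 0]
R4 ← R4 − (2)·R1: [0, 0, 0]
R5 ← R5 + R1: [0, 0, 0]
1 nonzero row, so rank(B) = 1.
B has 3 columns; by rank–nullity, nullity = 3 − 1 = 2.

2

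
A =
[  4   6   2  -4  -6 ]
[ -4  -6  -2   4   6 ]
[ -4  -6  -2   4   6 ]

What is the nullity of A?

Row reduce to echelon form.
R2 ← R2 + R1: [0, 0, 0, 0, 0]
R3 ← R3 + R1: [0, 0, 0, 0, 0]
1 nonzero row, so rank(A) = 1.
A has 5 columns; by rank–nullity, nullity = 5 − 1 = 4.

4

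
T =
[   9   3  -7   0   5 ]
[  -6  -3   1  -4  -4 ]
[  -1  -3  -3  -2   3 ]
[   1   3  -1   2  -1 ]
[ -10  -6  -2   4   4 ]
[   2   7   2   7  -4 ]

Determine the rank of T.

5

Row reduce to echelon form.
R2 ← R2 + (2/3)·R1: [0, -1, -11/3, -4, -2/3]
R3 ← R3 + (1/9)·R1: [0, -8/3, -34/9, -2, 32/9]
R4 ← R4 − (1/9)·R1: [0, 8/3, -2/9, 2, -14/9]
R5 ← R5 + (10/9)·R1: [0, -8/3, -88/9, 4, 86/9]
R6 ← R6 − (2/9)·R1: [0, 19/3, 32/9, 7, -46/9]
R3 ← R3 − (8/3)·R2: [0, 0, 6, 26/3, 16/3]
R4 ← R4 + (8/3)·R2: [0, 0, -10, -26/3, -10/3]
R5 ← R5 − (8/3)·R2: [0, 0, 0, 44/3, 34/3]
R6 ← R6 + (19/3)·R2: [0, 0, -59/3, -55/3, -28/3]
R4 ← R4 + (5/3)·R3: [0, 0, 0, 52/9, 50/9]
R6 ← R6 + (59/18)·R3: [0, 0, 0, 272/27, 220/27]
R5 ← R5 − (33/13)·R4: [0, 0, 0, 0, -36/13]
R6 ← R6 − (68/39)·R4: [0, 0, 0, 0, -20/13]
R6 ← R6 − (5/9)·R5: [0, 0, 0, 0, 0]
Echelon form has 5 nonzero rows, so rank(T) = 5.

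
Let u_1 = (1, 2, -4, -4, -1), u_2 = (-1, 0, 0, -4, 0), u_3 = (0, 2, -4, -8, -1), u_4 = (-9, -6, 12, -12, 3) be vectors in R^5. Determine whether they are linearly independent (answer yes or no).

Form the matrix with these vectors as rows and row reduce.
R2 ← R2 + R1: [0, 2, -4, -8, -1]
R4 ← R4 + (9)·R1: [0, 12, -24, -48, -6]
R3 ← R3 − R2: [0, 0, 0, 0, 0]
R4 ← R4 − (6)·R2: [0, 0, 0, 0, 0]
2 nonzero rows, so the 4 vectors span a space of dimension 2.
Since 2 < 4, the vectors are linearly dependent.

no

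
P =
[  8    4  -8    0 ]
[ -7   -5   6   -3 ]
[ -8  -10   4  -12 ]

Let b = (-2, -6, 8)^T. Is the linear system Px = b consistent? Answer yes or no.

Row reduce the augmented matrix [P | b].
R2 ← R2 + (7/8)·R1: [0, -3/2, -1, -3, -31/4]
R3 ← R3 + R1: [0, -6, -4, -12, 6]
R3 ← R3 − (4)·R2: [0, 0, 0, 0, 37]
The echelon form has 3 nonzero rows; the last pivot sits in the augmented column, so rank(P) = 2 but rank([P|b]) = 3.
Since the ranks differ, the system is inconsistent.

no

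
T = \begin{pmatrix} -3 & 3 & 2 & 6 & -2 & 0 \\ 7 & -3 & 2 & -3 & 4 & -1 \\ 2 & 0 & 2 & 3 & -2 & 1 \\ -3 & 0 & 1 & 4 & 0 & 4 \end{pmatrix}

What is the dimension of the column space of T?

Row reduce to echelon form.
R2 ← R2 + (7/3)·R1: [0, 4, 20/3, 11, -2/3, -1]
R3 ← R3 + (2/3)·R1: [0, 2, 10/3, 7, -10/3, 1]
R4 ← R4 − R1: [0, -3, -1, -2, 2, 4]
R3 ← R3 − (1/2)·R2: [0, 0, 0, 3/2, -3, 3/2]
R4 ← R4 + (3/4)·R2: [0, 0, 4, 25/4, 3/2, 13/4]
Swap R3 ↔ R4
Echelon form has 4 nonzero rows, so rank(T) = 4.
The column space has dimension equal to the rank: 4.

4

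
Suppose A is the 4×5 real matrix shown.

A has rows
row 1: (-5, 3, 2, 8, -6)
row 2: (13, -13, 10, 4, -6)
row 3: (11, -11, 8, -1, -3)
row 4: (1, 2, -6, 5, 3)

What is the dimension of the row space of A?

3

Row reduce to echelon form.
R2 ← R2 + (13/5)·R1: [0, -26/5, 76/5, 124/5, -108/5]
R3 ← R3 + (11/5)·R1: [0, -22/5, 62/5, 83/5, -81/5]
R4 ← R4 + (1/5)·R1: [0, 13/5, -28/5, 33/5, 9/5]
R3 ← R3 − (11/13)·R2: [0, 0, -6/13, -57/13, 27/13]
R4 ← R4 + (1/2)·R2: [0, 0, 2, 19, -9]
R4 ← R4 + (13/3)·R3: [0, 0, 0, 0, 0]
Echelon form has 3 nonzero rows, so rank(A) = 3.
The row space has dimension equal to the rank: 3.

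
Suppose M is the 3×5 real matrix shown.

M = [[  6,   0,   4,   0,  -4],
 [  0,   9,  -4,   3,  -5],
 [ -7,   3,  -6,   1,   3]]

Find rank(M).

2

Row reduce to echelon form.
R3 ← R3 + (7/6)·R1: [0, 3, -4/3, 1, -5/3]
R3 ← R3 − (1/3)·R2: [0, 0, 0, 0, 0]
Echelon form has 2 nonzero rows, so rank(M) = 2.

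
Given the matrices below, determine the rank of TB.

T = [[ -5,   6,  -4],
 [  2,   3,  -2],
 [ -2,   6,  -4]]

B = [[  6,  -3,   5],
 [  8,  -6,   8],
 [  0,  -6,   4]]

First compute TB:
[[ 18,   3,   7],
 [ 36, -12,  26],
 [ 36,  -6,  22]]
Now row reduce the product.
R2 ← R2 − (2)·R1: [0, -18, 12]
R3 ← R3 − (2)·R1: [0, -12, 8]
R3 ← R3 − (2/3)·R2: [0, 0, 0]
2 nonzero rows, so rank(TB) = 2.

2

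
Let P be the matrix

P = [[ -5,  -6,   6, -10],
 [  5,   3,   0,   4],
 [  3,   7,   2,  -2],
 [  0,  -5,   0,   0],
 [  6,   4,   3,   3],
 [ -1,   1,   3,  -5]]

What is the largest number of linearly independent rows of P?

Row reduce to echelon form.
R2 ← R2 + R1: [0, -3, 6, -6]
R3 ← R3 + (3/5)·R1: [0, 17/5, 28/5, -8]
R5 ← R5 + (6/5)·R1: [0, -16/5, 51/5, -9]
R6 ← R6 − (1/5)·R1: [0, 11/5, 9/5, -3]
R3 ← R3 + (17/15)·R2: [0, 0, 62/5, -74/5]
R4 ← R4 − (5/3)·R2: [0, 0, -10, 10]
R5 ← R5 − (16/15)·R2: [0, 0, 19/5, -13/5]
R6 ← R6 + (11/15)·R2: [0, 0, 31/5, -37/5]
R4 ← R4 + (25/31)·R3: [0, 0, 0, -60/31]
R5 ← R5 − (19/62)·R3: [0, 0, 0, 60/31]
R6 ← R6 − (1/2)·R3: [0, 0, 0, 0]
R5 ← R5 + R4: [0, 0, 0, 0]
Echelon form has 4 nonzero rows, so rank(P) = 4.
The rank gives the maximum number of linearly independent rows: 4.

4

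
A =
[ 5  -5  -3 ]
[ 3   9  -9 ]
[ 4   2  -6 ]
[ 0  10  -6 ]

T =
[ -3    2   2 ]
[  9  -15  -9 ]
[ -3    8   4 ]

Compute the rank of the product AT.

2

First compute AT:
[[-51,  61,  43],
 [ 99, -201, -111],
 [ 24, -70, -34],
 [108, -198, -114]]
Now row reduce the product.
R2 ← R2 + (33/17)·R1: [0, -1404/17, -468/17]
R3 ← R3 + (8/17)·R1: [0, -702/17, -234/17]
R4 ← R4 + (36/17)·R1: [0, -1170/17, -390/17]
R3 ← R3 − (1/2)·R2: [0, 0, 0]
R4 ← R4 − (5/6)·R2: [0, 0, 0]
2 nonzero rows, so rank(AT) = 2.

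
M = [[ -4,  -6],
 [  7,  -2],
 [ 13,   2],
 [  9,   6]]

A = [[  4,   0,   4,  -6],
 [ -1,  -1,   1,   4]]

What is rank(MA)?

2

First compute MA:
[[-10,   6, -22,   0],
 [ 30,   2,  26, -50],
 [ 50,  -2,  54, -70],
 [ 30,  -6,  42, -30]]
Now row reduce the product.
R2 ← R2 + (3)·R1: [0, 20, -40, -50]
R3 ← R3 + (5)·R1: [0, 28, -56, -70]
R4 ← R4 + (3)·R1: [0, 12, -24, -30]
R3 ← R3 − (7/5)·R2: [0, 0, 0, 0]
R4 ← R4 − (3/5)·R2: [0, 0, 0, 0]
2 nonzero rows, so rank(MA) = 2.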